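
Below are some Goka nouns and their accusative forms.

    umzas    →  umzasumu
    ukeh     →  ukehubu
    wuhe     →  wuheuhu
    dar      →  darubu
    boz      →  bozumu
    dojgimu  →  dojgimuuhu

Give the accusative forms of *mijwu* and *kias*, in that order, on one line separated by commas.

Looking at the final sound of each stem: -umu when the stem ends in a sibilant (*umzas*, *boz*); -ubu when the stem ends in a non-sibilant consonant (*ukeh*, *dar*); -uhu when the stem ends in a vowel (*wuhe*, *dojgimu*).
Since the final sound of *mijwu* is /u/ (a vowel), it takes -uhu, giving *mijwuuhu*.
*kias* — final sound /s/ (a sibilant) → -umu → *kiasumu*.

mijwuuhu, kiasumu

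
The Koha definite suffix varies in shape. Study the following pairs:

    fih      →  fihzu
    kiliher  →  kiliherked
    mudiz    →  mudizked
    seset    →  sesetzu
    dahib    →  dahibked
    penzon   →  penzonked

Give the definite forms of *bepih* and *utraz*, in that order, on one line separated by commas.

bepihzu, utrazked

Looking at the final consonant of each stem: -zu when the stem ends in a voiceless consonant (*fih*, *seset*); -ked when the stem ends in a voiced consonant (*kiliher*, *mudiz*, *dahib*, *penzon*).
*bepih*: final consonant = /h/, voiceless → -zu → *bepihzu*.
*utraz* — final consonant /z/ (voiced) → -ked → *utrazked*.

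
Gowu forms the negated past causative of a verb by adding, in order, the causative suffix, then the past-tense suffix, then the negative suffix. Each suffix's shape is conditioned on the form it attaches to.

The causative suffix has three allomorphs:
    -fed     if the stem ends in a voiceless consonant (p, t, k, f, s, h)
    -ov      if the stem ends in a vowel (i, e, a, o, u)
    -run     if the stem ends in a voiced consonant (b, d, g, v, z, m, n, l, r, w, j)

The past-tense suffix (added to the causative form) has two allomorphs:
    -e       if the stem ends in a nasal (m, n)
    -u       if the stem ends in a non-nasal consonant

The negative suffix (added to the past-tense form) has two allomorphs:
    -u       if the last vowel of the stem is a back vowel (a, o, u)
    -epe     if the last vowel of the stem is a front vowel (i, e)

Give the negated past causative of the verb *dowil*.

dowilruneepe

The final sound of *dowil* is /l/, which is a voiced consonant, so the causative suffix is -run, giving *dowilrun*.
The final consonant of the causative form *dowilrun* is /n/, which is a nasal, so the past-tense suffix is -e, giving *dowilrune*.
Since the last vowel of the past-tense form *dowilrune* is /e/ (a front vowel), it takes -epe, giving *dowilruneepe*.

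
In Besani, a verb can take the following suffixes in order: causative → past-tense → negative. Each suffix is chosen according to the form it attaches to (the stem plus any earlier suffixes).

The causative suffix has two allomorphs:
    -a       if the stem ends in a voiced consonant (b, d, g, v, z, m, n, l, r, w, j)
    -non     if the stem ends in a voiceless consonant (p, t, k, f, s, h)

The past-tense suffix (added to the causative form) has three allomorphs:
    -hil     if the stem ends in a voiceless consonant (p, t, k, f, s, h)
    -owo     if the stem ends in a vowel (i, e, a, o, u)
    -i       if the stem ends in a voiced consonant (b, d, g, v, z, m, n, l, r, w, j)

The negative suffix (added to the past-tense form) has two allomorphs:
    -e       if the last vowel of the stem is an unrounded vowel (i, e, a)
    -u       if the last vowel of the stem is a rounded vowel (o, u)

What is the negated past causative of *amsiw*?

amsiwaowou

*amsiw*: final consonant = /w/, voiced → -a → *amsiwa*.
The final sound of the causative form *amsiwa* is /a/, which is a vowel, so the past-tense suffix is -owo, giving *amsiwaowo*.
The last vowel of the past-tense form *amsiwaowo* is /o/, which is a rounded vowel, so the negative suffix is -u, giving *amsiwaowou*.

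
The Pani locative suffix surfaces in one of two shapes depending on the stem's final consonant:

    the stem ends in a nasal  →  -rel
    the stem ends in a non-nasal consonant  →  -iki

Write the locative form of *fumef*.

fumefiki

*fumef*: final consonant = /f/, non-nasal → -iki → *fumefiki*.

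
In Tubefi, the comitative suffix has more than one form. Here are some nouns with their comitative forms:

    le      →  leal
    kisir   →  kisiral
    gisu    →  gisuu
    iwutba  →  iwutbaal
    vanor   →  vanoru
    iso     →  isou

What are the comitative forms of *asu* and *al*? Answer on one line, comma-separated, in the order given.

asuu, alal

The suffix is conditioned by the last vowel: -u when the last vowel of the stem is a rounded vowel (*gisu*, *vanor*, *iso*); -al when the last vowel of the stem is an unrounded vowel (*le*, *kisir*, *iwutba*).
*asu* — last vowel /u/ (a rounded vowel) → -u → *asuu*.
Since the last vowel of *al* is /a/ (an unrounded vowel), it takes -al, giving *alal*.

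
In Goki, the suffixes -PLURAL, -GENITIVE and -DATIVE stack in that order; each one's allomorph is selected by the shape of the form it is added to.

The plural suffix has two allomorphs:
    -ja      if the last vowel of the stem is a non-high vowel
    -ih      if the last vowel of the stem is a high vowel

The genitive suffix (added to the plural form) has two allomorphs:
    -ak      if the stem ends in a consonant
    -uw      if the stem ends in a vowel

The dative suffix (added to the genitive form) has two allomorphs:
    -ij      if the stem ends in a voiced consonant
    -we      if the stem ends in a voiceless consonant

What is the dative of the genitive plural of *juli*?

juliihakwe

The last vowel of *juli* is /i/, which is a high vowel, so the plural suffix is -ih, giving *juliih*.
The plural form *juliih*: final sound = /h/, a consonant → -ak → *juliihak*.
The genitive form *juliihak* — final consonant /k/ (voiceless) → -we → *juliihakwe*.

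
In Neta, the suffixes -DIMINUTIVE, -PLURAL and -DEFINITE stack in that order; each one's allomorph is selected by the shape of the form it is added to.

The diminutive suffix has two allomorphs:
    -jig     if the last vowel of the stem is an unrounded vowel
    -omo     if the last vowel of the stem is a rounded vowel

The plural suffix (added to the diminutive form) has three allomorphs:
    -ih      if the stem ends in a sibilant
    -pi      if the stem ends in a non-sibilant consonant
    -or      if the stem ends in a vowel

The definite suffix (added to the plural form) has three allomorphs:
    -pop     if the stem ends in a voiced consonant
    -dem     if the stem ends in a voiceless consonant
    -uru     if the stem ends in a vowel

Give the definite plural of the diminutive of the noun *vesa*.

vesajigpiuru

Since the last vowel of *vesa* is /a/ (an unrounded vowel), it takes -jig, giving *vesajig*.
The final sound of the diminutive form *vesajig* is /g/, which is a non-sibilant consonant, so the plural suffix is -pi, giving *vesajigpi*.
Since the final sound of the plural form *vesajigpi* is /i/ (a vowel), it takes -uru, giving *vesajigpiuru*.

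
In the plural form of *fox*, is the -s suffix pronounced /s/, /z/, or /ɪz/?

/ɪz/

The stem *fox* ends in a sibilant (/s, z, ʃ, ʒ, tʃ, dʒ/).
The plural suffix surfaces as /ɪz/ after sibilants, /s/ after other voiceless consonants, and /z/ after other voiced sounds.
So the plural -s on *fox* is pronounced /ɪz/.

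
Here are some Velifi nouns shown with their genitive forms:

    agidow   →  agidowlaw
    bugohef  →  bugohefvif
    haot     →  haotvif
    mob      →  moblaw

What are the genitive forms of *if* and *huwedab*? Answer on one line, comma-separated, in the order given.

ifvif, huwedablaw

Looking at the final consonant of each stem: -vif when the stem ends in a voiceless consonant (*bugohef*, *haot*); -law when the stem ends in a voiced consonant (*agidow*, *mob*).
Since the final consonant of *if* is /f/ (voiceless), it takes -vif, giving *ifvif*.
Since the final consonant of *huwedab* is /b/ (voiced), it takes -law, giving *huwedablaw*.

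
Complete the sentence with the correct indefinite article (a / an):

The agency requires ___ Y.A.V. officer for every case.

The indefinite article is chosen by the initial *sound* of the following word, not its spelling.
The initialism *Y.A.V.* is read letter by letter; the first letter, Y, is pronounced /waɪ/, which begins with a consonant sound.
So the article is *a*: The agency requires a Y.A.V. officer for every case.

a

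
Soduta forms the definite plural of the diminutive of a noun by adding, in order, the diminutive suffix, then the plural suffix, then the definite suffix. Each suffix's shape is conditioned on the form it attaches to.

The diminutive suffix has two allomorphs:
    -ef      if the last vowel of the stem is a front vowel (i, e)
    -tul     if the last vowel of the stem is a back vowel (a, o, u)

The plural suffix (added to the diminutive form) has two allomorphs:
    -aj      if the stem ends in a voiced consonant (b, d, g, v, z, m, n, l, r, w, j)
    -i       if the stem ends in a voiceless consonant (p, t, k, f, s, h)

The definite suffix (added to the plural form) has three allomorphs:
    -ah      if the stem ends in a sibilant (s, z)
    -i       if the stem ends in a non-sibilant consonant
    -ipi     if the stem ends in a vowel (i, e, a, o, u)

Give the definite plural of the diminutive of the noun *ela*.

elatulaji

Since the last vowel of *ela* is /a/ (a back vowel), it takes -tul, giving *elatul*.
Since the final consonant of the diminutive form *elatul* is /l/ (voiced), it takes -aj, giving *elatulaj*.
Since the final sound of the plural form *elatulaj* is /j/ (a non-sibilant consonant), it takes -i, giving *elatulaji*.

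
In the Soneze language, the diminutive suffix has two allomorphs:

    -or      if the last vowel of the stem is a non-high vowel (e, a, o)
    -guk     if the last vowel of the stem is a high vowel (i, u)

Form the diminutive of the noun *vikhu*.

vikhuguk

The last vowel of *vikhu* is /u/, which is a high vowel, so the suffix is -guk, giving *vikhuguk*.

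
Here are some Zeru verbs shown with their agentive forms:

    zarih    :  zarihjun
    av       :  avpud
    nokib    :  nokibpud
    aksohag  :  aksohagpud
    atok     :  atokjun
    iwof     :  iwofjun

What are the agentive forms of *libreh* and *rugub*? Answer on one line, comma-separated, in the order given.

librehjun, rugubpud

Looking at the final consonant of each stem: -jun when the stem ends in a voiceless consonant (*zarih*, *atok*, *iwof*); -pud when the stem ends in a voiced consonant (*av*, *nokib*, *aksohag*).
Since the final consonant of *libreh* is /h/ (voiceless), it takes -jun, giving *librehjun*.
*rugub*: final consonant = /b/, voiced → -pud → *rugubpud*.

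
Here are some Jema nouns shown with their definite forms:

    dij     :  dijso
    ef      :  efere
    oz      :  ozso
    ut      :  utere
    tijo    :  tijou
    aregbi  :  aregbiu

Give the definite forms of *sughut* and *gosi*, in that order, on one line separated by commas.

Looking at the final sound of each stem: -ere when the stem ends in a voiceless consonant (*ef*, *ut*); -so when the stem ends in a voiced consonant (*dij*, *oz*); -u when the stem ends in a vowel (*tijo*, *aregbi*).
Since the final sound of *sughut* is /t/ (a voiceless consonant), it takes -ere, giving *sughutere*.
The final sound of *gosi* is /i/, which is a vowel, so the suffix is -u, giving *gosiu*.

sughutere, gosiu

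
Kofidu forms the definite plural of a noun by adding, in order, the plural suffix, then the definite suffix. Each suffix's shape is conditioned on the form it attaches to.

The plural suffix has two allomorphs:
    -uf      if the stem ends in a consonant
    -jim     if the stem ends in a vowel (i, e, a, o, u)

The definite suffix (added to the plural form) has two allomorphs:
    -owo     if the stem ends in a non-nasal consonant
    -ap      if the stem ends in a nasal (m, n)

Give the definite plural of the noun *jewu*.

jewujimap

The final sound of *jewu* is /u/, which is a vowel, so the plural suffix is -jim, giving *jewujim*.
The plural form *jewujim* — final consonant /m/ (a nasal) → -ap → *jewujimap*.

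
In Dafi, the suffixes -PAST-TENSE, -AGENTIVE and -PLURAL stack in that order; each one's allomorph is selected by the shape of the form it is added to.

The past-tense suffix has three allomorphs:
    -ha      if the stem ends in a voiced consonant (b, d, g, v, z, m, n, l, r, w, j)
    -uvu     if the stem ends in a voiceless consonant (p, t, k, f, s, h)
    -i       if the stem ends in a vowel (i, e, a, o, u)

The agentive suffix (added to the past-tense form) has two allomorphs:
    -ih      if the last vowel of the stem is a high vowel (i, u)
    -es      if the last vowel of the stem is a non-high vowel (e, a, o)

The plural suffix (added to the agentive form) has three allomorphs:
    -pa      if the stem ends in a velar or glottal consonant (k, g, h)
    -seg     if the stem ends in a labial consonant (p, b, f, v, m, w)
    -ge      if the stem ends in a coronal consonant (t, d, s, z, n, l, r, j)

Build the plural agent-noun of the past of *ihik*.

ihikuvuihpa

The final sound of *ihik* is /k/, which is a voiceless consonant, so the past-tense suffix is -uvu, giving *ihikuvu*.
The past-tense form *ihikuvu* — last vowel /u/ (a high vowel) → -ih → *ihikuvuih*.
The agentive form *ihikuvuih* — final consonant /h/ (velar/glottal) → -pa → *ihikuvuihpa*.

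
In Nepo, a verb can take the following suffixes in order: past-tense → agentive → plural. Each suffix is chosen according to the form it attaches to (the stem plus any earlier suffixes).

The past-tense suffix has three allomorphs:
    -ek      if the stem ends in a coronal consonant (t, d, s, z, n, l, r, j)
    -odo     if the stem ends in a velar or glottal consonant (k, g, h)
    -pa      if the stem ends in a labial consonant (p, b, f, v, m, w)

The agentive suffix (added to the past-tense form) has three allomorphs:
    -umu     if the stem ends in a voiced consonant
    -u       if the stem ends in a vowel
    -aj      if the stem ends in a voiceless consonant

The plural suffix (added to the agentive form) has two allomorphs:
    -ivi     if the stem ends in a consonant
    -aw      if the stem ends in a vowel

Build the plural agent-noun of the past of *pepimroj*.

pepimrojekajivi

*pepimroj* — final consonant /j/ (coronal) → -ek → *pepimrojek*.
The past-tense form *pepimrojek*: final sound = /k/, a voiceless consonant → -aj → *pepimrojekaj*.
The final sound of the agentive form *pepimrojekaj* is /j/, which is a consonant, so the plural suffix is -ivi, giving *pepimrojekajivi*.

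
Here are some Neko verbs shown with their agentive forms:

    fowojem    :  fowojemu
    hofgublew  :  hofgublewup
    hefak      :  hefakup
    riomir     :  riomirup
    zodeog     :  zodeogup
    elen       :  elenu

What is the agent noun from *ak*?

akup

The pattern is nasality of the final consonant: -u when the stem ends in a nasal (*fowojem*, *elen*); -up when the stem ends in a non-nasal consonant (*hofgublew*, *hefak*, *riomir*, *zodeog*).
*ak*: final consonant = /k/, non-nasal → -up → *akup*.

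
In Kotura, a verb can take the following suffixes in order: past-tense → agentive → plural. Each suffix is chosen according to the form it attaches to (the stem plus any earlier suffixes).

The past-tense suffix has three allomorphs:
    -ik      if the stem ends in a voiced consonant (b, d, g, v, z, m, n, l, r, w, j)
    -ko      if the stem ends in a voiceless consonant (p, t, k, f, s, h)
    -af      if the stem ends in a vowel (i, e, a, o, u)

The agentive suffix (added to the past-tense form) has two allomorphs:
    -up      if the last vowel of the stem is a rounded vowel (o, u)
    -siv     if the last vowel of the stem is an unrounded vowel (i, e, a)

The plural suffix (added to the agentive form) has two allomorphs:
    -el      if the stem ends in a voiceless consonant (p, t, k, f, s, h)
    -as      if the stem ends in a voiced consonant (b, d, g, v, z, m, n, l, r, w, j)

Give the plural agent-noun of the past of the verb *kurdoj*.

The final sound of *kurdoj* is /j/, which is a voiced consonant, so the past-tense suffix is -ik, giving *kurdojik*.
The last vowel of the past-tense form *kurdojik* is /i/, which is an unrounded vowel, so the agentive suffix is -siv, giving *kurdojiksiv*.
The agentive form *kurdojiksiv* — final consonant /v/ (voiced) → -as → *kurdojiksivas*.

kurdojiksivas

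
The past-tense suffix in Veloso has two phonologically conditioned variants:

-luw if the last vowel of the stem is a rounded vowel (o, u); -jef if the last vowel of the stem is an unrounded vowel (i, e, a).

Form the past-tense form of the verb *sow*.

*sow*: last vowel = /o/, a rounded vowel → -luw → *sowluw*.

sowluw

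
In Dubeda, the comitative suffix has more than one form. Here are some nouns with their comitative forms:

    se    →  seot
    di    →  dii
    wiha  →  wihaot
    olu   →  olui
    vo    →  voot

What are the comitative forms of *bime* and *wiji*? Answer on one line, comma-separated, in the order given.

The suffix is conditioned by the last vowel: -i when the last vowel of the stem is a high vowel (*di*, *olu*); -ot when the last vowel of the stem is a non-high vowel (*se*, *wiha*, *vo*).
The last vowel of *bime* is /e/, which is a non-high vowel, so the suffix is -ot, giving *bimeot*.
Since the last vowel of *wiji* is /i/ (a high vowel), it takes -i, giving *wijii*.

bimeot, wijii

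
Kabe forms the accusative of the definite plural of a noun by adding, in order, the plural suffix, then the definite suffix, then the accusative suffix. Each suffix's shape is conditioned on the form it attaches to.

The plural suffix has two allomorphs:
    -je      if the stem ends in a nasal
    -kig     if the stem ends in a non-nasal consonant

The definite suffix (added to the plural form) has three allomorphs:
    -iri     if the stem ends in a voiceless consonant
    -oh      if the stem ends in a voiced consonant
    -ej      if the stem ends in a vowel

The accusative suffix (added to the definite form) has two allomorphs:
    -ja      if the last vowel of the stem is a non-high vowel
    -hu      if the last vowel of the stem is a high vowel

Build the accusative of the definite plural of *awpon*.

awponjeejja

The final consonant of *awpon* is /n/, which is a nasal, so the plural suffix is -je, giving *awponje*.
The final sound of the plural form *awponje* is /e/, which is a vowel, so the definite suffix is -ej, giving *awponjeej*.
The definite form *awponjeej*: last vowel = /e/, a non-high vowel → -ja → *awponjeejja*.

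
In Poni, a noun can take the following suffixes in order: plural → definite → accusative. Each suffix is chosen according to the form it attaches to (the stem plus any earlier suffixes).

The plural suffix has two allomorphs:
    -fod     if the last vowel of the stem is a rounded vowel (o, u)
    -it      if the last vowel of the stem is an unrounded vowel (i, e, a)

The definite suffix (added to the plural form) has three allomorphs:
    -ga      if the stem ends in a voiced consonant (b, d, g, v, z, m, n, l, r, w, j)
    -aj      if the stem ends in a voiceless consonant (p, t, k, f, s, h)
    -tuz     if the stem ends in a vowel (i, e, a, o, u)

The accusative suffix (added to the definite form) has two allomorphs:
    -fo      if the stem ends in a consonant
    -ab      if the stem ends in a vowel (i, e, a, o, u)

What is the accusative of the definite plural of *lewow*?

lewowfodgaab

Since the last vowel of *lewow* is /o/ (a rounded vowel), it takes -fod, giving *lewowfod*.
The plural form *lewowfod* — final sound /d/ (a voiced consonant) → -ga → *lewowfodga*.
Since the final sound of the definite form *lewowfodga* is /a/ (a vowel), it takes -ab, giving *lewowfodgaab*.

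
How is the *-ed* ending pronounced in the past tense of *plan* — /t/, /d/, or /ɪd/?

The stem *plan* ends in a voiced sound other than /d/.
The -ed suffix is realized as /ɪd/ after /t, d/; as /t/ after other voiceless consonants; and as /d/ after other voiced sounds.
So -ed on *plan* is pronounced /d/.

/d/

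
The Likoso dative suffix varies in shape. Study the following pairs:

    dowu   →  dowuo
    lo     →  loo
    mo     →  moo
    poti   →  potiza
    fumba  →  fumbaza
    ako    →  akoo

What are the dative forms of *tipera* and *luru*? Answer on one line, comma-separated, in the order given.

The alternation tracks the last vowel of the stem — -o when the last vowel of the stem is a rounded vowel (*dowu*, *lo*, *mo*, *ako*); -za when the last vowel of the stem is an unrounded vowel (*poti*, *fumba*).
Since the last vowel of *tipera* is /a/ (an unrounded vowel), it takes -za, giving *tiperaza*.
The last vowel of *luru* is /u/, which is a rounded vowel, so the suffix is -o, giving *luruo*.

tiperaza, luruo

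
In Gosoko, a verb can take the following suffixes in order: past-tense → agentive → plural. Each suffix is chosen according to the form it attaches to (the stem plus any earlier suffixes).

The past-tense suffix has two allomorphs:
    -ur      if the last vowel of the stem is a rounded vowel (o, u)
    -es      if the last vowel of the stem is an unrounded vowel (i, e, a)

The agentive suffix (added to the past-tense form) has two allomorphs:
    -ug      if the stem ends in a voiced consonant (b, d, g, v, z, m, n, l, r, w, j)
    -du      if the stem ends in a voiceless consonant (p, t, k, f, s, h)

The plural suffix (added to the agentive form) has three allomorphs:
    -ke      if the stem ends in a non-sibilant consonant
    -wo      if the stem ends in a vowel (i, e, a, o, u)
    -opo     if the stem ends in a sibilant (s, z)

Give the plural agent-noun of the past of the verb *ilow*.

ilowurugke

*ilow*: last vowel = /o/, a rounded vowel → -ur → *ilowur*.
Since the final consonant of the past-tense form *ilowur* is /r/ (voiced), it takes -ug, giving *ilowurug*.
Since the final sound of the agentive form *ilowurug* is /g/ (a non-sibilant consonant), it takes -ke, giving *ilowurugke*.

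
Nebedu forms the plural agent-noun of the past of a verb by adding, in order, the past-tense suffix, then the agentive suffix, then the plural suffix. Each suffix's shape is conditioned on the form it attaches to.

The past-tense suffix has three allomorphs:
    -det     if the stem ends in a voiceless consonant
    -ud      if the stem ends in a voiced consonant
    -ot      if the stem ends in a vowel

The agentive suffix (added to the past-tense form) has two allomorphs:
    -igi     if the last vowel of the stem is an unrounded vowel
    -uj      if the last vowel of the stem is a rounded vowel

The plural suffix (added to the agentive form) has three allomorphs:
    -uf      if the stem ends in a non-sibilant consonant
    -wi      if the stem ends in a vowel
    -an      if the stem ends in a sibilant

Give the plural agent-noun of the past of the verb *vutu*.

Since the final sound of *vutu* is /u/ (a vowel), it takes -ot, giving *vutuot*.
The last vowel of the past-tense form *vutuot* is /o/, which is a rounded vowel, so the agentive suffix is -uj, giving *vutuotuj*.
The final sound of the agentive form *vutuotuj* is /j/, which is a non-sibilant consonant, so the plural suffix is -uf, giving *vutuotujuf*.

vutuotujuf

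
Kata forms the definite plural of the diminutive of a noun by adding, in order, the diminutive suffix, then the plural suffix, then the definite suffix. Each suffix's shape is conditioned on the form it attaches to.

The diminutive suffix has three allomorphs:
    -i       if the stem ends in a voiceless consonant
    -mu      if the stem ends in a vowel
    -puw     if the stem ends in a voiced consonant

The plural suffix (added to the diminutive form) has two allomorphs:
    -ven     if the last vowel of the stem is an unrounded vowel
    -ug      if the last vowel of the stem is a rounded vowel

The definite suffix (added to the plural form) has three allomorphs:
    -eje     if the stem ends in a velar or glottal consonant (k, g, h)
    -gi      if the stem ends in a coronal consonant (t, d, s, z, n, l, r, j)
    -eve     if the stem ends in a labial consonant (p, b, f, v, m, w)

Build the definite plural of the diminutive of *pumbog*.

pumbogpuwugeje

The final sound of *pumbog* is /g/, which is a voiced consonant, so the diminutive suffix is -puw, giving *pumbogpuw*.
The diminutive form *pumbogpuw*: last vowel = /u/, a rounded vowel → -ug → *pumbogpuwug*.
Since the final consonant of the plural form *pumbogpuwug* is /g/ (velar/glottal), it takes -eje, giving *pumbogpuwugeje*.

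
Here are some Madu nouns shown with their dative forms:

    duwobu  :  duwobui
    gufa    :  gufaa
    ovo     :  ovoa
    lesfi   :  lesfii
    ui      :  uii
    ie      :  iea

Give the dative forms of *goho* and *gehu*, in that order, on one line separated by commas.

The suffix is conditioned by the last vowel: -i when the last vowel of the stem is a high vowel (*duwobu*, *lesfi*, *ui*); -a when the last vowel of the stem is a non-high vowel (*gufa*, *ovo*, *ie*).
The last vowel of *goho* is /o/, which is a non-high vowel, so the suffix is -a, giving *gohoa*.
The last vowel of *gehu* is /u/, which is a high vowel, so the suffix is -i, giving *gehui*.

gohoa, gehui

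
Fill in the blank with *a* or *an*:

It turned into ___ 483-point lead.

The indefinite article is chosen by the initial *sound* of the following word, not its spelling.
The number *483* is spoken "four hundred …", beginning with /fɔr/ — a consonant sound.
So the article is *a*: It turned into a 483-point lead.

a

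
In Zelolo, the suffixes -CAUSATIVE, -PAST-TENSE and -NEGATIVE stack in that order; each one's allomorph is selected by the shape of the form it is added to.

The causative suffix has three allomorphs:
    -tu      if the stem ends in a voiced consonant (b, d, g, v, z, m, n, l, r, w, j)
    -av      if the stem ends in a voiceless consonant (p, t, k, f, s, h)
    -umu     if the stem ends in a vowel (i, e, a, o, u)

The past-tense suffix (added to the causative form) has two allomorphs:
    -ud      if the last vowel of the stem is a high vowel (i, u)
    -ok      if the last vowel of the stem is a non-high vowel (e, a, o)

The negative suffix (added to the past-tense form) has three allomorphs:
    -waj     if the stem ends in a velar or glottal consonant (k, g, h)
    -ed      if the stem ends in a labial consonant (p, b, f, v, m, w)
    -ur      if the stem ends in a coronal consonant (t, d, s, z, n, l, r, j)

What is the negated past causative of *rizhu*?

rizhuumuudur

The final sound of *rizhu* is /u/, which is a vowel, so the causative suffix is -umu, giving *rizhuumu*.
The causative form *rizhuumu* — last vowel /u/ (a high vowel) → -ud → *rizhuumuud*.
The final consonant of the past-tense form *rizhuumuud* is /d/, which is coronal, so the negative suffix is -ur, giving *rizhuumuudur*.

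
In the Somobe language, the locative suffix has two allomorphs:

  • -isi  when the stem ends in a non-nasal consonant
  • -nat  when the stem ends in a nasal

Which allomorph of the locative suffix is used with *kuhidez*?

Since the final consonant of *kuhidez* is /z/ (non-nasal), it takes -isi.

-isi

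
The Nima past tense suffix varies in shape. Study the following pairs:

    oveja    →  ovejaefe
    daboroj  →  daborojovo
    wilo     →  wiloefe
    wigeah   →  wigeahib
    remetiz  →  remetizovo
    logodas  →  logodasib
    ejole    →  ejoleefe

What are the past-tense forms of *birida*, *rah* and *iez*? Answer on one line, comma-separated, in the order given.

The suffix is conditioned by the final sound: -ib when the stem ends in a voiceless consonant (*wigeah*, *logodas*); -ovo when the stem ends in a voiced consonant (*daboroj*, *remetiz*); -efe when the stem ends in a vowel (*oveja*, *wilo*, *ejole*).
Since the final sound of *birida* is /a/ (a vowel), it takes -efe, giving *biridaefe*.
Since the final sound of *rah* is /h/ (a voiceless consonant), it takes -ib, giving *rahib*.
Since the final sound of *iez* is /z/ (a voiced consonant), it takes -ovo, giving *iezovo*.

biridaefe, rahib, iezovo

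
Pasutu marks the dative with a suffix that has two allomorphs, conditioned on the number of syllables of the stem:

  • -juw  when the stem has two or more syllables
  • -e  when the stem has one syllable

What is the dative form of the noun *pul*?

*pul* has one syllable, so the suffix is -e, giving *pule*.

pule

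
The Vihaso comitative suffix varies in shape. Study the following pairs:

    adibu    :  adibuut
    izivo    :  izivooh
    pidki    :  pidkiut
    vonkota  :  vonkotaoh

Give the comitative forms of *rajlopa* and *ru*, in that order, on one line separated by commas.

Looking at the last vowel of each stem: -ut when the last vowel of the stem is a high vowel (*adibu*, *pidki*); -oh when the last vowel of the stem is a non-high vowel (*izivo*, *vonkota*).
*rajlopa*: last vowel = /a/, a non-high vowel → -oh → *rajlopaoh*.
*ru* — last vowel /u/ (a high vowel) → -ut → *ruut*.

rajlopaoh, ruut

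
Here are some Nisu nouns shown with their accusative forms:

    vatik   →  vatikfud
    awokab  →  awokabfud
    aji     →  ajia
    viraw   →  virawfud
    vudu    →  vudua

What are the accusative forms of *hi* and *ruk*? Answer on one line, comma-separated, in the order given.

Looking at the final sound of each stem: -fud when the stem ends in a consonant (*vatik*, *awokab*, *viraw*); -a when the stem ends in a vowel (*aji*, *vudu*).
Since the final sound of *hi* is /i/ (a vowel), it takes -a, giving *hia*.
*ruk* — final sound /k/ (a consonant) → -fud → *rukfud*.

hia, rukfud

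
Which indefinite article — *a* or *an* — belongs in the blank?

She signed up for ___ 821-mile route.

an

The indefinite article is chosen by the initial *sound* of the following word, not its spelling.
The number *821* is spoken "eight hundred …", beginning with /eɪt/ — a vowel sound.
So the article is *an*: She signed up for an 821-mile route.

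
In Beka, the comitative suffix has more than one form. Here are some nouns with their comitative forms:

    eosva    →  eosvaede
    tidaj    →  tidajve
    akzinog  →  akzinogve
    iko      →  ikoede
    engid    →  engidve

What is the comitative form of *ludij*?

The suffix is conditioned by the final sound: -ve when the stem ends in a consonant (*tidaj*, *akzinog*, *engid*); -ede when the stem ends in a vowel (*eosva*, *iko*).
Since the final sound of *ludij* is /j/ (a consonant), it takes -ve, giving *ludijve*.

ludijve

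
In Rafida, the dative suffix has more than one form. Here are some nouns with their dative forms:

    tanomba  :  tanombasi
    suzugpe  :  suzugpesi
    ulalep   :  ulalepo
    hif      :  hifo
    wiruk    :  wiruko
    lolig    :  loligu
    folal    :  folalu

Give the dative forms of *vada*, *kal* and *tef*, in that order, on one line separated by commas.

The pattern is voicing of the final sound: -o when the stem ends in a voiceless consonant (*ulalep*, *hif*, *wiruk*); -u when the stem ends in a voiced consonant (*lolig*, *folal*); -si when the stem ends in a vowel (*tanomba*, *suzugpe*).
*vada* — final sound /a/ (a vowel) → -si → *vadasi*.
*kal* — final sound /l/ (a voiced consonant) → -u → *kalu*.
The final sound of *tef* is /f/, which is a voiceless consonant, so the suffix is -o, giving *tefo*.

vadasi, kalu, tefo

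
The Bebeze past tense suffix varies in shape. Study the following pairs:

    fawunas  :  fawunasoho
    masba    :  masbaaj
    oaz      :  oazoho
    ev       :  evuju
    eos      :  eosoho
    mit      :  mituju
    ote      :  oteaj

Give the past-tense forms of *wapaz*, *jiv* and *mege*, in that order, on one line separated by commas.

wapazoho, jivuju, megeaj

The suffix is conditioned by the final sound: -oho when the stem ends in a sibilant (*fawunas*, *oaz*, *eos*); -uju when the stem ends in a non-sibilant consonant (*ev*, *mit*); -aj when the stem ends in a vowel (*masba*, *ote*).
Since the final sound of *wapaz* is /z/ (a sibilant), it takes -oho, giving *wapazoho*.
*jiv* — final sound /v/ (a non-sibilant consonant) → -uju → *jivuju*.
Since the final sound of *mege* is /e/ (a vowel), it takes -aj, giving *megeaj*.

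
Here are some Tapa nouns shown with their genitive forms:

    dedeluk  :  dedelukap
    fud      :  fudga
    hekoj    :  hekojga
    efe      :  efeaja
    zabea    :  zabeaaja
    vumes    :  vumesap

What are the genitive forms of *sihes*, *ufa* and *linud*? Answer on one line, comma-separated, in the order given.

The alternation tracks the final sound of the stem — -ap when the stem ends in a voiceless consonant (*dedeluk*, *vumes*); -ga when the stem ends in a voiced consonant (*fud*, *hekoj*); -aja when the stem ends in a vowel (*efe*, *zabea*).
*sihes* — final sound /s/ (a voiceless consonant) → -ap → *sihesap*.
The final sound of *ufa* is /a/, which is a vowel, so the suffix is -aja, giving *ufaaja*.
Since the final sound of *linud* is /d/ (a voiced consonant), it takes -ga, giving *linudga*.

sihesap, ufaaja, linudga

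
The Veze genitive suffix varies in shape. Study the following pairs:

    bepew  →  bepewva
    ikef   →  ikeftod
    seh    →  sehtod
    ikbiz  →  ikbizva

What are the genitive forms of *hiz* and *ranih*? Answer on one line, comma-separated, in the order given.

hizva, ranihtod

The suffix is conditioned by the final consonant: -tod when the stem ends in a voiceless consonant (*ikef*, *seh*); -va when the stem ends in a voiced consonant (*bepew*, *ikbiz*).
Since the final consonant of *hiz* is /z/ (voiced), it takes -va, giving *hizva*.
*ranih*: final consonant = /h/, voiceless → -tod → *ranihtod*.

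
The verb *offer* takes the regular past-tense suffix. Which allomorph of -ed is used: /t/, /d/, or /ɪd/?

The stem *offer* ends in a voiced sound other than /d/.
The -ed suffix is realized as /ɪd/ after /t, d/; as /t/ after other voiceless consonants; and as /d/ after other voiced sounds.
So -ed on *offer* is pronounced /d/.

/d/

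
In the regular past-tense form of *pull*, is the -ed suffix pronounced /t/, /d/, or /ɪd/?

/d/

The stem *pull* ends in a voiced sound other than /d/.
The -ed suffix is realized as /ɪd/ after /t, d/; as /t/ after other voiceless consonants; and as /d/ after other voiced sounds.
So -ed on *pull* is pronounced /d/.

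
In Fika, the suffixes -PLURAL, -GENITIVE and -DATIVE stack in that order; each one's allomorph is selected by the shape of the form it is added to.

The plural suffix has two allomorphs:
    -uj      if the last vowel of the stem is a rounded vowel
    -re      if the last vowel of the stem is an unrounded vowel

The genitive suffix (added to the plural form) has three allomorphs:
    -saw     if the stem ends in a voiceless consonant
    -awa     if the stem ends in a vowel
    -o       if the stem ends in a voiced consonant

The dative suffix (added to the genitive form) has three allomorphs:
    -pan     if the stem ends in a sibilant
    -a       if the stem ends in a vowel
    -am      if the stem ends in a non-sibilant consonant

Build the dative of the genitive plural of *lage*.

lagereawaa

Since the last vowel of *lage* is /e/ (an unrounded vowel), it takes -re, giving *lagere*.
The plural form *lagere*: final sound = /e/, a vowel → -awa → *lagereawa*.
The genitive form *lagereawa* — final sound /a/ (a vowel) → -a → *lagereawaa*.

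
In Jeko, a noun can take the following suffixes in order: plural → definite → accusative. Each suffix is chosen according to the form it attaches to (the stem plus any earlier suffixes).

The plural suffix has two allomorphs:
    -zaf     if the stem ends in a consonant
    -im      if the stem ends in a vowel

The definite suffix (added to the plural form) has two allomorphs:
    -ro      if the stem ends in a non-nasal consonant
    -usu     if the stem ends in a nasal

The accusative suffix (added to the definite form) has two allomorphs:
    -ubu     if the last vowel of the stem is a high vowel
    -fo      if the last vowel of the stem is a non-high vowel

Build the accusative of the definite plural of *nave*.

naveimusuubu

*nave*: final sound = /e/, a vowel → -im → *naveim*.
The plural form *naveim* — final consonant /m/ (a nasal) → -usu → *naveimusu*.
The definite form *naveimusu*: last vowel = /u/, a high vowel → -ubu → *naveimusuubu*.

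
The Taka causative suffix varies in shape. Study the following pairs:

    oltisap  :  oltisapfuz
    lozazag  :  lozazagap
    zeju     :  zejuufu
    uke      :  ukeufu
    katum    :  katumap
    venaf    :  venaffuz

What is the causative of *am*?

amap

The alternation tracks the final sound of the stem — -fuz when the stem ends in a voiceless consonant (*oltisap*, *venaf*); -ap when the stem ends in a voiced consonant (*lozazag*, *katum*); -ufu when the stem ends in a vowel (*zeju*, *uke*).
Since the final sound of *am* is /m/ (a voiced consonant), it takes -ap, giving *amap*.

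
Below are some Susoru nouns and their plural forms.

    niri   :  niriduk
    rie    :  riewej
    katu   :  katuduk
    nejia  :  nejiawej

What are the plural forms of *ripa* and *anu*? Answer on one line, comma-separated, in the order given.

ripawej, anuduk

Looking at the last vowel of each stem: -duk when the last vowel of the stem is a high vowel (*niri*, *katu*); -wej when the last vowel of the stem is a non-high vowel (*rie*, *nejia*).
Since the last vowel of *ripa* is /a/ (a non-high vowel), it takes -wej, giving *ripawej*.
The last vowel of *anu* is /u/, which is a high vowel, so the suffix is -duk, giving *anuduk*.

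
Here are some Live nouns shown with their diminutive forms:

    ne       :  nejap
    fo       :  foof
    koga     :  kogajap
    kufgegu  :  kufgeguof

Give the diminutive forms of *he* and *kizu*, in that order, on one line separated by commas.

The pattern is rounding harmony: -of when the last vowel of the stem is a rounded vowel (*fo*, *kufgegu*); -jap when the last vowel of the stem is an unrounded vowel (*ne*, *koga*).
*he* — last vowel /e/ (an unrounded vowel) → -jap → *hejap*.
*kizu* — last vowel /u/ (a rounded vowel) → -of → *kizuof*.

hejap, kizuof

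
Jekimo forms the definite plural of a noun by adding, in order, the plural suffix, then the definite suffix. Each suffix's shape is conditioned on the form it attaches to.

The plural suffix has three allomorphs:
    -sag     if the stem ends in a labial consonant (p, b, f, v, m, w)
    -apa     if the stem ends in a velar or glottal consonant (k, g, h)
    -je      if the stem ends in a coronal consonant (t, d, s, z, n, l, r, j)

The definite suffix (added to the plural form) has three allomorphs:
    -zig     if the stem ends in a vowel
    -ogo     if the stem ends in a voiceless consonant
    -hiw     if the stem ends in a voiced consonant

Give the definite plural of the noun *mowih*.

mowihapazig

*mowih* — final consonant /h/ (velar/glottal) → -apa → *mowihapa*.
Since the final sound of the plural form *mowihapa* is /a/ (a vowel), it takes -zig, giving *mowihapazig*.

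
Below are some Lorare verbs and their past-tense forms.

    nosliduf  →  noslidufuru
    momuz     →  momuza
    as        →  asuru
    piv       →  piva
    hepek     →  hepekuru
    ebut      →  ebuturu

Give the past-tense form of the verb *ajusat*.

The alternation tracks the final consonant of the stem — -uru when the stem ends in a voiceless consonant (*nosliduf*, *as*, *hepek*, *ebut*); -a when the stem ends in a voiced consonant (*momuz*, *piv*).
Since the final consonant of *ajusat* is /t/ (voiceless), it takes -uru, giving *ajusaturu*.

ajusaturu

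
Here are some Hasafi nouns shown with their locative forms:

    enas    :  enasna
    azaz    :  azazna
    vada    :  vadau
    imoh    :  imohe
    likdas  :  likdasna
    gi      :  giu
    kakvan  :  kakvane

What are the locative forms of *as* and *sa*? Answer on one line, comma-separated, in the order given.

asna, sau

The pattern is sibilance of the final sound: -na when the stem ends in a sibilant (*enas*, *azaz*, *likdas*); -e when the stem ends in a non-sibilant consonant (*imoh*, *kakvan*); -u when the stem ends in a vowel (*vada*, *gi*).
Since the final sound of *as* is /s/ (a sibilant), it takes -na, giving *asna*.
*sa*: final sound = /a/, a vowel → -u → *sau*.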